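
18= 18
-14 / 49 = -2 / 7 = -0.29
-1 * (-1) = 1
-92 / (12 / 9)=-69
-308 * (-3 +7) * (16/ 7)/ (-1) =2816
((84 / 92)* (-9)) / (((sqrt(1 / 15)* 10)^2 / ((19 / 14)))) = -1539 / 920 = -1.67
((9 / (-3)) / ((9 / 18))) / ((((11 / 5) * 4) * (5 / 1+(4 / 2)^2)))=-5 / 66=-0.08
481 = 481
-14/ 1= -14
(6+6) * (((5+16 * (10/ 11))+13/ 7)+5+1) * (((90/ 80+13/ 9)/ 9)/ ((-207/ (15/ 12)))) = -975875/ 1721412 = -0.57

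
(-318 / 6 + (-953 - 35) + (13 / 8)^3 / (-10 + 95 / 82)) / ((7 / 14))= -193299677 / 92800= -2082.97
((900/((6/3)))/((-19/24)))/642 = -0.89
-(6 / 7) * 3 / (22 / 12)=-108 / 77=-1.40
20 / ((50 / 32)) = 64 / 5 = 12.80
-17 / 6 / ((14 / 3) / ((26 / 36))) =-221 / 504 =-0.44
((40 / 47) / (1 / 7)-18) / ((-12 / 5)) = 1415 / 282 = 5.02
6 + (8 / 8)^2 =7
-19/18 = -1.06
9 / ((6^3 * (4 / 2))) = 1 / 48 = 0.02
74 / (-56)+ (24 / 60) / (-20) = -939 / 700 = -1.34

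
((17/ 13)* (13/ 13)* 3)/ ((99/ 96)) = 544/ 143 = 3.80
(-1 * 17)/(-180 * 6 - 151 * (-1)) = 17/929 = 0.02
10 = 10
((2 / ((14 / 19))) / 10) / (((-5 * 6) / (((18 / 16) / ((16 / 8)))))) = -57 / 11200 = -0.01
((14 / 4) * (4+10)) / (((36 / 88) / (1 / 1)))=1078 / 9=119.78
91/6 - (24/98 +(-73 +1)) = 86.92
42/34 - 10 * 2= -319/17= -18.76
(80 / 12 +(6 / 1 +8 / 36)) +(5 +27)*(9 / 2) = 1412 / 9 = 156.89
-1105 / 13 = -85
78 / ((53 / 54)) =4212 / 53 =79.47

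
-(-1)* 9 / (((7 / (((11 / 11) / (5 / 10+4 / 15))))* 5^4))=54 / 20125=0.00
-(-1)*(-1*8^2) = -64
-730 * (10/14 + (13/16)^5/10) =-4017033123/7340032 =-547.28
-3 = -3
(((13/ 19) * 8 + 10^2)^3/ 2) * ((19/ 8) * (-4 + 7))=1509018012/ 361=4180105.30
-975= -975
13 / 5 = 2.60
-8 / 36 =-0.22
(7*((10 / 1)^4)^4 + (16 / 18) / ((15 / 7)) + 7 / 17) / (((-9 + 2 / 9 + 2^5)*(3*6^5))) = 160650000000000001897 / 1243265760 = 129216137988.07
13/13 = 1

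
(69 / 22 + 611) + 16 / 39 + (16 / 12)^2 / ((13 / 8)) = 1584659 / 2574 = 615.64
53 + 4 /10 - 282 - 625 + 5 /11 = -46923 /55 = -853.15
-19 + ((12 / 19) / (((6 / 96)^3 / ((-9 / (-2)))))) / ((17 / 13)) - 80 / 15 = 8877.81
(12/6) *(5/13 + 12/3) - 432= -5502/13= -423.23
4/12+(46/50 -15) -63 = -76.75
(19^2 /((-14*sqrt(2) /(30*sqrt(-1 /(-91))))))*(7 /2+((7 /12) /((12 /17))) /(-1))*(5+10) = -496375*sqrt(182) /2912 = -2299.61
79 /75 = 1.05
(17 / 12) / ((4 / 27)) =153 / 16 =9.56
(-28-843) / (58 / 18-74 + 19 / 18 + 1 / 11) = 172458 / 13787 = 12.51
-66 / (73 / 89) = -5874 / 73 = -80.47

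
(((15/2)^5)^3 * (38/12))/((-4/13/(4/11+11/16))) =-6669853773651123046875/46137344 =-144565187229917.77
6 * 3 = 18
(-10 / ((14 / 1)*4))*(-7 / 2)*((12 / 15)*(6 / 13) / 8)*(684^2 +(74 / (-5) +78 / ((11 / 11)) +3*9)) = 7019193 / 520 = 13498.45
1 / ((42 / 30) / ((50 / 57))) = 250 / 399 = 0.63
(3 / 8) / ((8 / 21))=63 / 64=0.98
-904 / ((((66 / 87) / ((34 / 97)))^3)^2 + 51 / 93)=-50294634103923611447 / 5748695158869167784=-8.75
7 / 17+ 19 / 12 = 407 / 204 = 2.00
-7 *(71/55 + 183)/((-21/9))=30408/55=552.87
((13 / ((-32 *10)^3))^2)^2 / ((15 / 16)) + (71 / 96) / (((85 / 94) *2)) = 7514255978267672576000000485537 / 18374686479671623680000000000000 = 0.41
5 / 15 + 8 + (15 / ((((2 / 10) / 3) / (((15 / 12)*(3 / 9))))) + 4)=1273 / 12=106.08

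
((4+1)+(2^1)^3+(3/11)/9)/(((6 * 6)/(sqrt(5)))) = 215 * sqrt(5)/594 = 0.81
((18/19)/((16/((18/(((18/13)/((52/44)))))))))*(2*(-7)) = -10647/836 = -12.74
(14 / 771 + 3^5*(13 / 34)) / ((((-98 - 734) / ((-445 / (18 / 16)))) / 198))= 11924538175 / 1363128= 8747.92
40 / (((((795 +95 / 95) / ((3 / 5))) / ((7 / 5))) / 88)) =3696 / 995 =3.71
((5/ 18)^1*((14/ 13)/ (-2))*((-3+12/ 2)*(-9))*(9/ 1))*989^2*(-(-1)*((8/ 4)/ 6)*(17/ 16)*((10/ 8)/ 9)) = 2909909975/ 1664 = 1748743.98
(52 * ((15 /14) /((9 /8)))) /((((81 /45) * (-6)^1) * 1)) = -2600 /567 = -4.59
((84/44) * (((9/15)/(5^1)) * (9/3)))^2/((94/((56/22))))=0.01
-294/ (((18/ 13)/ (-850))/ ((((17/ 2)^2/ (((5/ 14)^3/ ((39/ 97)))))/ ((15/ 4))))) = 30690972.76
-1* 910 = -910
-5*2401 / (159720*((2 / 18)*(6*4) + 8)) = -2401 / 340736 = -0.01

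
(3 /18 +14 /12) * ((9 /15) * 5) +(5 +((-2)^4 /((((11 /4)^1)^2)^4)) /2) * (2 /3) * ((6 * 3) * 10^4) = 128679100595524 /214358881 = 600297.50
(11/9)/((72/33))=121/216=0.56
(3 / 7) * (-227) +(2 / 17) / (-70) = -57886 / 595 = -97.29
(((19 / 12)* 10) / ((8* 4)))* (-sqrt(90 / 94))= -95* sqrt(235) / 3008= -0.48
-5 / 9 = -0.56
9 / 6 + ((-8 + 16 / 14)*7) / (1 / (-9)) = 867 / 2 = 433.50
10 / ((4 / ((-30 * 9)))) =-675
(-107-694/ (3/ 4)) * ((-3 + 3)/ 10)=0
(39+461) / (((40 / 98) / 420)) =514500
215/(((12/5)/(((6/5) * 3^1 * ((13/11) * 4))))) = 1524.55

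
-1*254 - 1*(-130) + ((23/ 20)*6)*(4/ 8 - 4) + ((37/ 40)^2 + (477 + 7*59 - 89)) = 1045929/ 1600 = 653.71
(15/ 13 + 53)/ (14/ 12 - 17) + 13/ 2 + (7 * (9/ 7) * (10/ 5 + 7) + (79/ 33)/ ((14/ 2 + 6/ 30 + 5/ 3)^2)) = 2127590407/ 25295270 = 84.11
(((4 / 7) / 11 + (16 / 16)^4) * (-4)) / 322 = -162 / 12397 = -0.01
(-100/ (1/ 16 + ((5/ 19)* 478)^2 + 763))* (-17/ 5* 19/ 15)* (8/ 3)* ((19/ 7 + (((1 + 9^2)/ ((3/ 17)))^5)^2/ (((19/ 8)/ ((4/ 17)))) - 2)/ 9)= 1147236402152576490711725810109077913088/ 3207494132741367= 357673733660757009861569.80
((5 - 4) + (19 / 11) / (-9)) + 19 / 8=2521 / 792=3.18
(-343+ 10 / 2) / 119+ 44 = 4898 / 119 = 41.16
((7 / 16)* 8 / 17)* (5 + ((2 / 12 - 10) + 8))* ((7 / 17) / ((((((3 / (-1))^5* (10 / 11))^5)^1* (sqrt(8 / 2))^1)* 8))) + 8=37611480288618397261519 / 4701435036077318400000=8.00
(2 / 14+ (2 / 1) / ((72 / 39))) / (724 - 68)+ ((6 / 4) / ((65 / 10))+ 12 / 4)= 2315707 / 716352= 3.23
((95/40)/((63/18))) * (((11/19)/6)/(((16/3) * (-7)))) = -11/6272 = -0.00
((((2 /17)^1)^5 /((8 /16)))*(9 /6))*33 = 3168 /1419857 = 0.00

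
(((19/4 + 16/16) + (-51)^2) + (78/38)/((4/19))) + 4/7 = 36639/14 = 2617.07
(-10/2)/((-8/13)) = 8.12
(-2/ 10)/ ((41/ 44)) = -44/ 205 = -0.21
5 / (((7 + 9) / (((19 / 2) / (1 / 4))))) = 95 / 8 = 11.88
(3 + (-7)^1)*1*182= -728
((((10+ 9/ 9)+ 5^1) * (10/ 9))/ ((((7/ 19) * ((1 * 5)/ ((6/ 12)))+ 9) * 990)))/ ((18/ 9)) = 152/ 214731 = 0.00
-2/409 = -0.00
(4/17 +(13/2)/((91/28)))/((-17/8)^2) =2432/4913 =0.50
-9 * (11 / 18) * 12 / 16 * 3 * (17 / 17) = -99 / 8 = -12.38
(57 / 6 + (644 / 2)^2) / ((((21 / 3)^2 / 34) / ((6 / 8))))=10576737 / 196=53962.94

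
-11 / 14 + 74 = 1025 / 14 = 73.21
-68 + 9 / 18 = -135 / 2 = -67.50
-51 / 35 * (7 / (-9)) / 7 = 17 / 105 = 0.16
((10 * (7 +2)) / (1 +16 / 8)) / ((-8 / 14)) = -105 / 2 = -52.50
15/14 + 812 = 11383/14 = 813.07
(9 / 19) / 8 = 9 / 152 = 0.06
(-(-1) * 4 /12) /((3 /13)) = 13 /9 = 1.44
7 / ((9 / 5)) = 35 / 9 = 3.89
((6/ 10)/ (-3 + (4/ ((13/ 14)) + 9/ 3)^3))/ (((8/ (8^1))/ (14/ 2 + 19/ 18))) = 63713/ 5104704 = 0.01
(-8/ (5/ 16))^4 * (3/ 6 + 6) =1744830464/ 625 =2791728.74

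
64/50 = 32/25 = 1.28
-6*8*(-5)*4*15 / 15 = 960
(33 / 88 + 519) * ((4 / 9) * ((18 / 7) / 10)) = 831 / 14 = 59.36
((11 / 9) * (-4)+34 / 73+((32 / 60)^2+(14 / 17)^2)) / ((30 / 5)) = -0.58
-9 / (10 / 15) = -13.50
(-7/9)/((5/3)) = -0.47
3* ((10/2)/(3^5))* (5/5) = 5/81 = 0.06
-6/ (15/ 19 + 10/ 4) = -228/ 125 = -1.82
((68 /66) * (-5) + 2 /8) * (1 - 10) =44.11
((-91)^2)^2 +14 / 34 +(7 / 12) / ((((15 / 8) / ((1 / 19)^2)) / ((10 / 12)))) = 11362802531087 / 165699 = 68574961.41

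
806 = 806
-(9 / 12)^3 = -27 / 64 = -0.42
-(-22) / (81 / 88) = 1936 / 81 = 23.90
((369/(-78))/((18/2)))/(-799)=41/62322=0.00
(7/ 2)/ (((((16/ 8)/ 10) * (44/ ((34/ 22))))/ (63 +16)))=47005/ 968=48.56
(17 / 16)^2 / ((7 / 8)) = 289 / 224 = 1.29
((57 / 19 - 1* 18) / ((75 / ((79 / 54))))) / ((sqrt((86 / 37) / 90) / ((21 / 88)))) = -553* sqrt(7955) / 113520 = -0.43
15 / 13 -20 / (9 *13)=115 / 117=0.98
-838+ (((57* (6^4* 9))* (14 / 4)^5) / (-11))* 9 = -6285449875 / 22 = -285702267.05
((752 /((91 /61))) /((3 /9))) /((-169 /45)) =-6192720 /15379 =-402.67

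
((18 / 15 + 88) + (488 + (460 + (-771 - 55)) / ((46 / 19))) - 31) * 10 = 90856 / 23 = 3950.26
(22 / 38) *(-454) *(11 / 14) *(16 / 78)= -219736 / 5187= -42.36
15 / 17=0.88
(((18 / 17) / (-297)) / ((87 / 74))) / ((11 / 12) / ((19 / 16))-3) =2812 / 2066163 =0.00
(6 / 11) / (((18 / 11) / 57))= 19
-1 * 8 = -8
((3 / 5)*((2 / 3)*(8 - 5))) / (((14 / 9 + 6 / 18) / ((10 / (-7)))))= -108 / 119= -0.91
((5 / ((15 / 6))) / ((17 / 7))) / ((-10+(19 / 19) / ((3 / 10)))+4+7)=0.19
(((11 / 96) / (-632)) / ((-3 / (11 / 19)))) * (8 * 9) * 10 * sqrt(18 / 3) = 605 * sqrt(6) / 24016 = 0.06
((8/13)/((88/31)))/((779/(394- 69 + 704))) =31899/111397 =0.29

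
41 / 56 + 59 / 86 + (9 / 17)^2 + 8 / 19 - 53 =-672758411 / 13222328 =-50.88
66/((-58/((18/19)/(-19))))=594/10469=0.06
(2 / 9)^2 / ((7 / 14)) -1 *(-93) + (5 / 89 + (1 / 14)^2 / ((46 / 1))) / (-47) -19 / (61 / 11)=16709762326787 / 186344518248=89.67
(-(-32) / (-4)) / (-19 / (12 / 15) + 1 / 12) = 24 / 71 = 0.34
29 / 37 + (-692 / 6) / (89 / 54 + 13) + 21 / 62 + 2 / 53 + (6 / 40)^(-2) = 37.73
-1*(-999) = 999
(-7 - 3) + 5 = -5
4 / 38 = 2 / 19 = 0.11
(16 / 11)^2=256 / 121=2.12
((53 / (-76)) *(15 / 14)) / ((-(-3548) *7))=-795 / 26425504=-0.00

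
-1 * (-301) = 301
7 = 7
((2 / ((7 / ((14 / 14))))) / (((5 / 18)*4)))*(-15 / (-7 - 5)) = 9 / 28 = 0.32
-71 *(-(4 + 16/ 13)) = 371.38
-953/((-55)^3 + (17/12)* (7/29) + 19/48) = 1326576/231592973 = 0.01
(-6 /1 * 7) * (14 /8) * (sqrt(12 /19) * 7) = -1029 * sqrt(57) /19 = -408.88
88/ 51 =1.73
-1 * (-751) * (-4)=-3004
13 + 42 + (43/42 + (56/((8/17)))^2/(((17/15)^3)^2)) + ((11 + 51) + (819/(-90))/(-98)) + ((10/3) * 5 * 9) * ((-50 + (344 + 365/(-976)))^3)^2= 52049239141758812691299018110150298430269/541446879251644777758720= 96129908835559514.13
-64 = -64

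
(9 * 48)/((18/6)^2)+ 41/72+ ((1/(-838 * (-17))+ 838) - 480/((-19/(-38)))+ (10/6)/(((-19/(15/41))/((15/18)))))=-29347251935/399514824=-73.46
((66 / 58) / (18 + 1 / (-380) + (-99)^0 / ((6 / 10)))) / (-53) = -37620 / 34454929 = -0.00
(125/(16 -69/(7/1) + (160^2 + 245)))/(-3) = -875/542874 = -0.00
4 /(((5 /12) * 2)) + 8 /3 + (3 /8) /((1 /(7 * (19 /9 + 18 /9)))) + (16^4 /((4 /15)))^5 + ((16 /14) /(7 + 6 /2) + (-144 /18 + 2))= 753069880065118735171584010393 /840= 896511761982284208537600000.00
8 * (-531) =-4248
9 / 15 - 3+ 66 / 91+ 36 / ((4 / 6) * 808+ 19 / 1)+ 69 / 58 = -378897 / 901030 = -0.42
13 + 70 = 83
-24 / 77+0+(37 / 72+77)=428009 / 5544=77.20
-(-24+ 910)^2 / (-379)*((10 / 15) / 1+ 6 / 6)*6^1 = 7849960 / 379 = 20712.30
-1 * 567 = -567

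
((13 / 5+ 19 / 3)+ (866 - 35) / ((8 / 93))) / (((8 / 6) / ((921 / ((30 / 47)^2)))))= 786884057671 / 48000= 16393417.87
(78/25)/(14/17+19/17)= 442/275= 1.61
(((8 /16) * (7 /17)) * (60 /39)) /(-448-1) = -0.00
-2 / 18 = -1 / 9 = -0.11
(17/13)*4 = 68/13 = 5.23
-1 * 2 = -2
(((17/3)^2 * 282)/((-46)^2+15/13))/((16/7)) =72709/38856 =1.87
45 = 45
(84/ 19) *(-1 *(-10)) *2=1680/ 19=88.42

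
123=123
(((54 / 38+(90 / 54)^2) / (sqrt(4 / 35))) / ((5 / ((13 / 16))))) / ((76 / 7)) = 32669 * sqrt(35) / 1039680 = 0.19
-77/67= -1.15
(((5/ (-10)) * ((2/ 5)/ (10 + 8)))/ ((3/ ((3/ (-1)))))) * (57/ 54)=19/ 1620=0.01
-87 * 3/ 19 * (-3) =783/ 19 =41.21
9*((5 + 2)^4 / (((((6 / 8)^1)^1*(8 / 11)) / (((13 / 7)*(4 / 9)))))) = 98098 / 3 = 32699.33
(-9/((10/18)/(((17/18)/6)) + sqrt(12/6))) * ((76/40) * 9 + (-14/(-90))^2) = -1179001/22665 + 20043017 * sqrt(2)/1359900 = -31.18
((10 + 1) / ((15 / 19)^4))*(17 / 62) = 24370027 / 3138750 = 7.76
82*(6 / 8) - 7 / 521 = 61.49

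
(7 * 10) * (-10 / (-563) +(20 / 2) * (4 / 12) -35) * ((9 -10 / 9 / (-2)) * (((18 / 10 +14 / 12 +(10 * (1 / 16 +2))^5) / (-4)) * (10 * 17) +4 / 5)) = 2508909975845100339365 / 747159552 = 3357930671071.85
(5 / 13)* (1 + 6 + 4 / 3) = 125 / 39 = 3.21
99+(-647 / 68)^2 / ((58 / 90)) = 32112909 / 134096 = 239.48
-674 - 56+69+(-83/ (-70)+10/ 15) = -138421/ 210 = -659.15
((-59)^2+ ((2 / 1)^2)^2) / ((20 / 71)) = 248287 / 20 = 12414.35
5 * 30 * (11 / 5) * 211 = 69630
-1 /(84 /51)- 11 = -325 /28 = -11.61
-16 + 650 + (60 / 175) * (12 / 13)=634.32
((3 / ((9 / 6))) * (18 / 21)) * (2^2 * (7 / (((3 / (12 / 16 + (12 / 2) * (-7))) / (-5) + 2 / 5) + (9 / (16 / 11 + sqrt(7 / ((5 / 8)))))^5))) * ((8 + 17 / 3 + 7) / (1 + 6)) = 622091394514677159838515200 / 208868726734079573968034907 + 25269101393208881472000000 * sqrt(70) / 69622908911359857989344969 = 6.01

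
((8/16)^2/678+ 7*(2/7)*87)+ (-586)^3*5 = -2728679087471/2712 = -1006150106.00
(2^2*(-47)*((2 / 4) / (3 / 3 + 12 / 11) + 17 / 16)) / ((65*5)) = -22513 / 29900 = -0.75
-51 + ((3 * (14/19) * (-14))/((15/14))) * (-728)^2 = -1454280941/95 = -15308220.43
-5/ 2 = -2.50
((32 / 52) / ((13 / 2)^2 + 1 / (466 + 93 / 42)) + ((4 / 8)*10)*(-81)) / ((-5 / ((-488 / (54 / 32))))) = -3036076126336 / 129618567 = -23423.16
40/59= 0.68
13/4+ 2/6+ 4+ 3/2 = 109/12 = 9.08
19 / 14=1.36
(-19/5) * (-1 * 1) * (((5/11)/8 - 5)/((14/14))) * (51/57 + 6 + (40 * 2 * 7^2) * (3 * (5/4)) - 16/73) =-1774639833/6424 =-276251.53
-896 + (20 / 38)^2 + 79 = -294837 / 361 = -816.72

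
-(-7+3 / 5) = 32 / 5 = 6.40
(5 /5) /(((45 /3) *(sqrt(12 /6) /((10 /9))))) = sqrt(2) /27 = 0.05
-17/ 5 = -3.40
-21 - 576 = -597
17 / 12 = 1.42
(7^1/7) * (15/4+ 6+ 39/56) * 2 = 585/28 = 20.89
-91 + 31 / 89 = -8068 / 89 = -90.65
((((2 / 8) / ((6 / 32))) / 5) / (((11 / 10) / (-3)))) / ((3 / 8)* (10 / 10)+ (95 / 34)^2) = -18496 / 208087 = -0.09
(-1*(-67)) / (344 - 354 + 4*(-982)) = -67 / 3938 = -0.02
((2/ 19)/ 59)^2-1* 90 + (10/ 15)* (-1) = -341806340/ 3769923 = -90.67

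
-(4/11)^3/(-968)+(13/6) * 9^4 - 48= 4563380101/322102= 14167.50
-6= -6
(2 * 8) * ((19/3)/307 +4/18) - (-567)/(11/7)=11084443/30393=364.70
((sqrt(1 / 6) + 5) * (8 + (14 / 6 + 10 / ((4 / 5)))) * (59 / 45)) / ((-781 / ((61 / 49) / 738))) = -493063 / 1525096188 - 493063 * sqrt(6) / 45752885640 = -0.00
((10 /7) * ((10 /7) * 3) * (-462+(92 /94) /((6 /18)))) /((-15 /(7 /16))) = 26970 /329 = 81.98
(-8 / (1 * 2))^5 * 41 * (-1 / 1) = 41984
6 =6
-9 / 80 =-0.11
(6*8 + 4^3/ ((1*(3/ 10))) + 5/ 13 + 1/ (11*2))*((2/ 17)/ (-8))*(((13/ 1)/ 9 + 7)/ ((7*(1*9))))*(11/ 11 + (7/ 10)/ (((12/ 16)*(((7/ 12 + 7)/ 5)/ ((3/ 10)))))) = -4267267/ 6981390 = -0.61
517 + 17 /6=3119 /6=519.83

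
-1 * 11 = -11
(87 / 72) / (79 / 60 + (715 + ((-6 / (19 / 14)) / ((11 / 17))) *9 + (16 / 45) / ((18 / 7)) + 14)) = 818235 / 452994386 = 0.00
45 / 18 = 5 / 2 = 2.50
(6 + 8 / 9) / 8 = 31 / 36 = 0.86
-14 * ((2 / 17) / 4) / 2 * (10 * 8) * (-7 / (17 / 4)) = 7840 / 289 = 27.13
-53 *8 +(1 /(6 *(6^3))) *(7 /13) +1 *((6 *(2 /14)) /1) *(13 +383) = -9973967 /117936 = -84.57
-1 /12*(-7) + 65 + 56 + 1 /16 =5839 /48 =121.65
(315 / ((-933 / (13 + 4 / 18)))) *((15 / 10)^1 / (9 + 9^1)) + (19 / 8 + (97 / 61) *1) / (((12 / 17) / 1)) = 5.25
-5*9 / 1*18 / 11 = -810 / 11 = -73.64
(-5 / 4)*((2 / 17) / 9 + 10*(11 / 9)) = -260 / 17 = -15.29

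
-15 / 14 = -1.07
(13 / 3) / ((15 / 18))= 26 / 5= 5.20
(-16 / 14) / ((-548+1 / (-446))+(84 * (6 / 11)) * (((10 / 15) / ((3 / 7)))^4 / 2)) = 28611792 / 10361237341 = 0.00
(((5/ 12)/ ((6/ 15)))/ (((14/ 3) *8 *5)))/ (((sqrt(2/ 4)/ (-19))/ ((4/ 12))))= -0.05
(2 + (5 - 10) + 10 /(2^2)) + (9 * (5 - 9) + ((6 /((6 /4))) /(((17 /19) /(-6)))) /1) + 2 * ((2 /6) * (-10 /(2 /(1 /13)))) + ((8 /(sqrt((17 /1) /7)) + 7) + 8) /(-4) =-178559 /2652 - 2 * sqrt(119) /17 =-68.61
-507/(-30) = 169/10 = 16.90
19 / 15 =1.27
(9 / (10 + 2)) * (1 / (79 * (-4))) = -3 / 1264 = -0.00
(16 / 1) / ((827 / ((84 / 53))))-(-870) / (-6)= -6354151 / 43831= -144.97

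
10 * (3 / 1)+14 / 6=97 / 3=32.33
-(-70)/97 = 70/97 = 0.72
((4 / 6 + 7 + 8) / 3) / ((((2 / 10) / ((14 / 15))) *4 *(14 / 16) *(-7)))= -0.99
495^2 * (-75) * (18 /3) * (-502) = 55351147500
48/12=4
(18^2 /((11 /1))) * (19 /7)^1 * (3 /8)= 4617 /154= 29.98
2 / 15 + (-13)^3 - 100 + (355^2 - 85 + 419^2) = 4488062 / 15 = 299204.13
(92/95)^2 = 8464/9025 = 0.94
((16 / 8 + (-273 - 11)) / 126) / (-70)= 47 / 1470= 0.03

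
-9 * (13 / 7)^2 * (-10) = 310.41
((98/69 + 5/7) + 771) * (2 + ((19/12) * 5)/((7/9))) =31834396/3381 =9415.67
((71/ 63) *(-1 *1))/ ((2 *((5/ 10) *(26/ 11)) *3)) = -781/ 4914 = -0.16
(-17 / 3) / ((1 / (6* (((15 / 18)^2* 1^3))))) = -425 / 18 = -23.61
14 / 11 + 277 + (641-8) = 10024 / 11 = 911.27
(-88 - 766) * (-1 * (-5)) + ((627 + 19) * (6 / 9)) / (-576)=-1844963 / 432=-4270.75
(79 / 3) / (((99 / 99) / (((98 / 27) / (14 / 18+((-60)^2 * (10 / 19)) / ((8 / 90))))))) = 147098 / 32806197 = 0.00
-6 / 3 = -2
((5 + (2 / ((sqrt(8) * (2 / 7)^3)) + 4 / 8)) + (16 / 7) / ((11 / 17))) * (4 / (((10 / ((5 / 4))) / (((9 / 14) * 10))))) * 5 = 312975 / 2156 + 11025 * sqrt(2) / 32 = 632.41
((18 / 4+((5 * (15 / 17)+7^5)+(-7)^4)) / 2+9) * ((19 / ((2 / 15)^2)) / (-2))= -2795794425 / 544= -5139327.99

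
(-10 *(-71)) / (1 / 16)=11360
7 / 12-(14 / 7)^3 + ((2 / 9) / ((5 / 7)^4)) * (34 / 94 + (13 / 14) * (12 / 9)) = -19196599 / 3172500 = -6.05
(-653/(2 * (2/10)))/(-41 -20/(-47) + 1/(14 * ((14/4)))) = 7519295/186792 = 40.25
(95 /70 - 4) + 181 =2497 /14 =178.36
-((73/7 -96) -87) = 1208/7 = 172.57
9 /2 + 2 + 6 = 12.50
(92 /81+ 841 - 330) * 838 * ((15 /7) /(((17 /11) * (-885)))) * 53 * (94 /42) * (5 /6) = -2381335555885 /35828163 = -66465.47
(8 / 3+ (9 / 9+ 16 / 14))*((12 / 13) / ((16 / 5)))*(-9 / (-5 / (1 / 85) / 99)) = 89991 / 30940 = 2.91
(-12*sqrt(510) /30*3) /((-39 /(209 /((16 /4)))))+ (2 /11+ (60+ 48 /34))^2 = 209*sqrt(510) /130+ 132664324 /34969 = 3830.08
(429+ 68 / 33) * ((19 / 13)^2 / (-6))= -5135225 / 33462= -153.46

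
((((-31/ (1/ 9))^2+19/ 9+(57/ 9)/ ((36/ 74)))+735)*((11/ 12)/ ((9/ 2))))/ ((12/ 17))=793613227/ 34992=22679.85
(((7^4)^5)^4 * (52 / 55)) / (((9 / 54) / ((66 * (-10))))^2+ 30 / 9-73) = -85857094447857999117864032391449624253355465020977913788735487976447192320 / 156069257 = -550121760673583517590937400000000000000000000000000000000000000000.00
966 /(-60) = -161 /10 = -16.10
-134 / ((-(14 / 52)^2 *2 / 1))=45292 / 49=924.33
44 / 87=0.51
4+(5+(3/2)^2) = 45/4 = 11.25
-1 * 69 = -69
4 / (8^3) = 1 / 128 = 0.01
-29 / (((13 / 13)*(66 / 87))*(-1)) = 841 / 22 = 38.23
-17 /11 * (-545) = 9265 /11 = 842.27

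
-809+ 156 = -653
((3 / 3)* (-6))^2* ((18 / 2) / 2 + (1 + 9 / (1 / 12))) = 4086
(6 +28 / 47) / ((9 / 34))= 24.92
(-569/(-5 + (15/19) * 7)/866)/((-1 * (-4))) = -10811/34640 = -0.31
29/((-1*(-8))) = 29/8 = 3.62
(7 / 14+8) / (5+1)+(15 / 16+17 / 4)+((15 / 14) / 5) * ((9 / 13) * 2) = 30143 / 4368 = 6.90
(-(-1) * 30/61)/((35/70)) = 60/61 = 0.98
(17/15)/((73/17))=289/1095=0.26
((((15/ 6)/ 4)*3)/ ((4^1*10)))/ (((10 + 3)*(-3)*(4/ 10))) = -0.00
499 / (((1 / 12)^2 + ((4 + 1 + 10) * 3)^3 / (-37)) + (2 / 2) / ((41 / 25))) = -109005552 / 537867283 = -0.20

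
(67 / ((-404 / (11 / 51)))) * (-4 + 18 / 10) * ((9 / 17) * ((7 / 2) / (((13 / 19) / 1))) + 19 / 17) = 0.30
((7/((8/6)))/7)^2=9/16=0.56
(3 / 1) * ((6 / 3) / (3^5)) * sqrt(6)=2 * sqrt(6) / 81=0.06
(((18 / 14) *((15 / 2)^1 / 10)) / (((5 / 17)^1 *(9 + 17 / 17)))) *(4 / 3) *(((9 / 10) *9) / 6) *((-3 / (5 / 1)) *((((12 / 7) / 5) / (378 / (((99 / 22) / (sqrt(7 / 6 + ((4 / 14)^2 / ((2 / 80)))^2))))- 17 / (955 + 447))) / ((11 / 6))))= -438475146696 *sqrt(1022442) / 1934351728374209375- 2658372858 / 276335961196315625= -0.00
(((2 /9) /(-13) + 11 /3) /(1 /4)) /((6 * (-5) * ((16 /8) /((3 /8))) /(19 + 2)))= -2989 /1560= -1.92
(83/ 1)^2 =6889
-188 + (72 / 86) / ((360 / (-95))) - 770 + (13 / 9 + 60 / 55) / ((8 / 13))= -32492863 / 34056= -954.10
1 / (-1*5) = -1 / 5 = -0.20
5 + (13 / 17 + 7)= 217 / 17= 12.76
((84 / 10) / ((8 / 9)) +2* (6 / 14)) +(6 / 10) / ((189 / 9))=1447 / 140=10.34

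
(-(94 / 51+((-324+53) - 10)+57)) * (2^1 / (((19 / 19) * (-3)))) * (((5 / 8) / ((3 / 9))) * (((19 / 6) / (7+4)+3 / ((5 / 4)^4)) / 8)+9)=-169595989 / 122400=-1385.59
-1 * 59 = -59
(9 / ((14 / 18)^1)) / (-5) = -81 / 35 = -2.31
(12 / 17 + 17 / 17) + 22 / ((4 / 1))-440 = -432.79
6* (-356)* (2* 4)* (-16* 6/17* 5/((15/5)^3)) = 911360/51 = 17869.80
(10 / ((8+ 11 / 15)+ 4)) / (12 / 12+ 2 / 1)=50 / 191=0.26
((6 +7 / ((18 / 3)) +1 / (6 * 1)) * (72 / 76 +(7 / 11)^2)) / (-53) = -6218 / 33231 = -0.19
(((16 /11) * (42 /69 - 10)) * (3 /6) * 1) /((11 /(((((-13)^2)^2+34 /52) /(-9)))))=71289888 /36179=1970.48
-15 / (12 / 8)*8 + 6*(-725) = -4430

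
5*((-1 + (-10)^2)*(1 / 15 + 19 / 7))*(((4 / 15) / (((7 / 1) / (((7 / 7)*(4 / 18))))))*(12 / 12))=25696 / 2205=11.65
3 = 3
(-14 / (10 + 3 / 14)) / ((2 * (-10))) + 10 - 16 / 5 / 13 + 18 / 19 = 146307 / 13585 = 10.77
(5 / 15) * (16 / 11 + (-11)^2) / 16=449 / 176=2.55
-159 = -159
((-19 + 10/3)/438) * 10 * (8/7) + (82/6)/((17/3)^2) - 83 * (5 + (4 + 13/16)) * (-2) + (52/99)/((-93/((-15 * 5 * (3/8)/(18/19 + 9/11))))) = 66044137715761/40543201944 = 1628.98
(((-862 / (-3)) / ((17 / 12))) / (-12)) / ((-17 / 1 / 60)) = 17240 / 289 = 59.65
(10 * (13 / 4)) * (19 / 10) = 247 / 4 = 61.75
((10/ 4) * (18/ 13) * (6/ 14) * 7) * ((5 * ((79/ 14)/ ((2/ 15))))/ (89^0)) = 799875/ 364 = 2197.46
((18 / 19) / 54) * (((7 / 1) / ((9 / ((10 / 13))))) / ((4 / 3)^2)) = 35 / 5928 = 0.01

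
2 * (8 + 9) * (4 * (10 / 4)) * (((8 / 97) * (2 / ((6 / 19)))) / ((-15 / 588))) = -2025856 / 291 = -6961.70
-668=-668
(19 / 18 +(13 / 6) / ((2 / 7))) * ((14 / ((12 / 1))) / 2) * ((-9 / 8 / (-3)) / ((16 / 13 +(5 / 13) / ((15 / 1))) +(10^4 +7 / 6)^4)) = 254709 / 1348469102082161699048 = 0.00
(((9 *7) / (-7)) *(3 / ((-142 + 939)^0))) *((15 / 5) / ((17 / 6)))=-486 / 17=-28.59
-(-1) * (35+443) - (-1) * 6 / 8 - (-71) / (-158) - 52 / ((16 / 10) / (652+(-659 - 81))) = 1054903 / 316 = 3338.30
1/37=0.03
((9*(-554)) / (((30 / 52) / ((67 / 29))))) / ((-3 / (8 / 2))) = 3860272 / 145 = 26622.57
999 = 999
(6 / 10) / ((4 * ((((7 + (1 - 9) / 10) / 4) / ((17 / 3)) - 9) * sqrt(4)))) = -17 / 1978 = -0.01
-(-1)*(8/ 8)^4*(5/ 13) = 5/ 13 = 0.38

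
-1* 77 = -77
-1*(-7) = 7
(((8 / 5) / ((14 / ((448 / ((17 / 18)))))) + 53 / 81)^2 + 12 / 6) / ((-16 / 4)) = -142792135459 / 189612900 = -753.07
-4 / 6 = -2 / 3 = -0.67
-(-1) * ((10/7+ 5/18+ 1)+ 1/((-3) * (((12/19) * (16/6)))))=5057/2016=2.51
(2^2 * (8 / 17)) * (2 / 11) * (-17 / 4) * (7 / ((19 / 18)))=-2016 / 209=-9.65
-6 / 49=-0.12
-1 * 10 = -10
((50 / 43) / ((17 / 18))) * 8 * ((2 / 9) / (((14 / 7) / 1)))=800 / 731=1.09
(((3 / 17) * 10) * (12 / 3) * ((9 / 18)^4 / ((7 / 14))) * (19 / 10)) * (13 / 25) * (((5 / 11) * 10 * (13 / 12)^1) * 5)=16055 / 748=21.46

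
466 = 466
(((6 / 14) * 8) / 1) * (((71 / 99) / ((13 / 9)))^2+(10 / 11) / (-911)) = 109770264 / 130403273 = 0.84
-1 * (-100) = 100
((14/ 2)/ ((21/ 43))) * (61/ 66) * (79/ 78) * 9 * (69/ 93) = 4765991/ 53196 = 89.59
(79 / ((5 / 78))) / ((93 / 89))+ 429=249301 / 155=1608.39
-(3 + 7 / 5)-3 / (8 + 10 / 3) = -793 / 170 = -4.66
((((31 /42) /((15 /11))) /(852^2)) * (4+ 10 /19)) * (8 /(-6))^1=-14663 /3258401580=-0.00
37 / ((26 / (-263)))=-9731 / 26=-374.27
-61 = -61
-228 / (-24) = 19 / 2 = 9.50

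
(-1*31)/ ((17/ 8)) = -14.59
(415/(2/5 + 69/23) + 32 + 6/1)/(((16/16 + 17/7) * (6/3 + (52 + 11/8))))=6349/7531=0.84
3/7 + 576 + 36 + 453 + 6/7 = 7464/7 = 1066.29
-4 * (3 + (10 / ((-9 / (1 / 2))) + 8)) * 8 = -3008 / 9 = -334.22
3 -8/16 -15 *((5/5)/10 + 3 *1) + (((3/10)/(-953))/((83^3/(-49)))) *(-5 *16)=-23976173660/544913011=-44.00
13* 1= 13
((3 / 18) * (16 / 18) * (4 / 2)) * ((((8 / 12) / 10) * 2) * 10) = 0.40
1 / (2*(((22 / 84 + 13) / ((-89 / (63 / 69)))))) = -2047 / 557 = -3.68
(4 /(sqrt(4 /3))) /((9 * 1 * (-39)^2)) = 0.00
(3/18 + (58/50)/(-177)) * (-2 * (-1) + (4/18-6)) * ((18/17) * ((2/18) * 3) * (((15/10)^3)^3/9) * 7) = -2410317/377600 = -6.38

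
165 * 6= 990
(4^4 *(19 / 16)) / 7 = 304 / 7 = 43.43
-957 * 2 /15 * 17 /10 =-5423 /25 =-216.92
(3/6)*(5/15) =1/6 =0.17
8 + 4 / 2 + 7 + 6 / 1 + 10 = 33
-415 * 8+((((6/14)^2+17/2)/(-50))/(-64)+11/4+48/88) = -11441294639/3449600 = -3316.70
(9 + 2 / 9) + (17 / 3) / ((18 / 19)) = 15.20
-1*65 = -65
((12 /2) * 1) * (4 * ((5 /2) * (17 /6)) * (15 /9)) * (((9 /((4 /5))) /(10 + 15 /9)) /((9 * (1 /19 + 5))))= 8075 /1344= 6.01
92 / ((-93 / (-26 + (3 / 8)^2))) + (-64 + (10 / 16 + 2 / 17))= -953053 / 25296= -37.68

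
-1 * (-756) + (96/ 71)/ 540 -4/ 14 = 16901606/ 22365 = 755.72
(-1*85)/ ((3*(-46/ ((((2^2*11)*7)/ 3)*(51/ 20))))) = 22253/ 138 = 161.25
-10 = -10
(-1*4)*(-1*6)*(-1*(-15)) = 360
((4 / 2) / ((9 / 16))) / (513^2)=32 / 2368521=0.00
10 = 10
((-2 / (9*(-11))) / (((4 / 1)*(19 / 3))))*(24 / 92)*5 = 5 / 4807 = 0.00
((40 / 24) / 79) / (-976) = -5 / 231312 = -0.00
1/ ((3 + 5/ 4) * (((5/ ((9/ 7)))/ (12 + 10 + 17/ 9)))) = 172/ 119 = 1.45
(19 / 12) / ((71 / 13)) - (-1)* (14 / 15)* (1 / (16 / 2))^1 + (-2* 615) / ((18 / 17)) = -1236742 / 1065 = -1161.26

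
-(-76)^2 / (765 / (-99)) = 63536 / 85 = 747.48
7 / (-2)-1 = -4.50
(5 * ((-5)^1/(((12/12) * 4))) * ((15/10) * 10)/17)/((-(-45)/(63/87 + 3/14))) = -3175/27608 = -0.12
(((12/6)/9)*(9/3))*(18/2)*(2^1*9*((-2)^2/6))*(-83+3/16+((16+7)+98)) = 5499/2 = 2749.50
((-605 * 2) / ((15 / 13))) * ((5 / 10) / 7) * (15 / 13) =-605 / 7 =-86.43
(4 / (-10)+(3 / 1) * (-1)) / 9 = -17 / 45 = -0.38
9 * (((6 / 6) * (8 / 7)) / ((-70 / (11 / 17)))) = -396 / 4165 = -0.10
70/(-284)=-35/142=-0.25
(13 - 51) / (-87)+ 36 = 3170 / 87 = 36.44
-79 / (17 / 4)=-316 / 17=-18.59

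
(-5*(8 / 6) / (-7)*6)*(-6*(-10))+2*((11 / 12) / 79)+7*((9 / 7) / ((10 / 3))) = 2866589 / 8295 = 345.58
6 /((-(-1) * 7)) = 6 /7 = 0.86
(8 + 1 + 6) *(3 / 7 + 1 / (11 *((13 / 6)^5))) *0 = 0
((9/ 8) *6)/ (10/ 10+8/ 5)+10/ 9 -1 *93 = -41789/ 468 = -89.29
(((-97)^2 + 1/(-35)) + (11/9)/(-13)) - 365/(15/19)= 36636098/4095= 8946.54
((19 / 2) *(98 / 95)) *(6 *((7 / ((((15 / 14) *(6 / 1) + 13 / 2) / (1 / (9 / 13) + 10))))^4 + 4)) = 204026242015783432 / 2347270185627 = 86920.65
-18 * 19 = -342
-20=-20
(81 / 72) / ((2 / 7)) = 63 / 16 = 3.94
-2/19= -0.11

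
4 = 4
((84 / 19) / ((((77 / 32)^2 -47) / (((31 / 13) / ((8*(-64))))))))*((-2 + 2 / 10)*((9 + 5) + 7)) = -0.02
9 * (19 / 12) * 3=171 / 4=42.75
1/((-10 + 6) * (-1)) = 1/4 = 0.25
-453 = -453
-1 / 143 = -0.01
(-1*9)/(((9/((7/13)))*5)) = -7/65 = -0.11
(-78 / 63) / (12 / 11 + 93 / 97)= -27742 / 45927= -0.60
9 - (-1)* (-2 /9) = 79 /9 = 8.78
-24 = -24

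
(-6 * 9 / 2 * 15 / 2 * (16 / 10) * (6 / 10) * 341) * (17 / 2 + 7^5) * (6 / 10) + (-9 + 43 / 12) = -200647121441 / 300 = -668823738.14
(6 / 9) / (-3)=-2 / 9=-0.22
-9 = -9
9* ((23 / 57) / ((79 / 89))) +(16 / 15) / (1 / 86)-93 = 63596 / 22515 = 2.82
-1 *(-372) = 372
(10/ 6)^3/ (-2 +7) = 25/ 27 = 0.93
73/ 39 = 1.87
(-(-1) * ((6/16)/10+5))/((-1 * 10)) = -403/800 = -0.50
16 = 16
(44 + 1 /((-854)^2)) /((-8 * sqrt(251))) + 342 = 342 - 32089905 * sqrt(251) /1464466528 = 341.65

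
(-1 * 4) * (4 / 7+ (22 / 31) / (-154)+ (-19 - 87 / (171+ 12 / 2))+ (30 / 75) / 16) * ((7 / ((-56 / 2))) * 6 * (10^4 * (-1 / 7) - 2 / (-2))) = 290164252743 / 1792420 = 161884.07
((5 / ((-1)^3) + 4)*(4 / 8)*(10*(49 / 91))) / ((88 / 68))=-595 / 286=-2.08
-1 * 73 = -73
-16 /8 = -2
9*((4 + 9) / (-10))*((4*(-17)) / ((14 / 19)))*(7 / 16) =37791 / 80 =472.39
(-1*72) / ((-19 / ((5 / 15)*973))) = 23352 / 19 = 1229.05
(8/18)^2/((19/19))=16/81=0.20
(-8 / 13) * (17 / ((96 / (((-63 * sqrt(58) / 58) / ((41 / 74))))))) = 13209 * sqrt(58) / 61828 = 1.63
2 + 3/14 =31/14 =2.21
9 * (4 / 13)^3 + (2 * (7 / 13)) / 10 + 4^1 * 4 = 179823 / 10985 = 16.37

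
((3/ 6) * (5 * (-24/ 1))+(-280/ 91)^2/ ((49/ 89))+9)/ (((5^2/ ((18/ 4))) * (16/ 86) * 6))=-5.45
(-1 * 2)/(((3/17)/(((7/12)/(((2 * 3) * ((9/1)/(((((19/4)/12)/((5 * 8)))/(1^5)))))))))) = -2261/1866240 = -0.00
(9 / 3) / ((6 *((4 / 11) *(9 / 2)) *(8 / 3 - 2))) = 11 / 24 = 0.46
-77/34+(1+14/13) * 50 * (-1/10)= -12.65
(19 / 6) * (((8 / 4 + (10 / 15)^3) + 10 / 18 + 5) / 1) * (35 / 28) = 5035 / 162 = 31.08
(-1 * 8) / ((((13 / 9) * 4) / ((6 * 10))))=-1080 / 13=-83.08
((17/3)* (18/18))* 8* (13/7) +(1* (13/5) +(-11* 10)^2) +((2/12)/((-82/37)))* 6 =104924381/8610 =12186.34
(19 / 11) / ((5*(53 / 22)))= 38 / 265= 0.14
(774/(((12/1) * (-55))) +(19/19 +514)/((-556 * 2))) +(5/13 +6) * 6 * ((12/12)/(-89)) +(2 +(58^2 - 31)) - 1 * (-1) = 235916217947/70762120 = 3333.93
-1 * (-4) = 4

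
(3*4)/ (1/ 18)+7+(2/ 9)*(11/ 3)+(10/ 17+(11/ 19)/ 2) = 224.69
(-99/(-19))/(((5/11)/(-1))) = -1089/95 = -11.46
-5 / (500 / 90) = -0.90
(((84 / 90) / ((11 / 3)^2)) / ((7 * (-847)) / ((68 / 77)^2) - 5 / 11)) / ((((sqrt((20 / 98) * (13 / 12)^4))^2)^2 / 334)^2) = -163.16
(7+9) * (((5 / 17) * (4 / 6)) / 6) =80 / 153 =0.52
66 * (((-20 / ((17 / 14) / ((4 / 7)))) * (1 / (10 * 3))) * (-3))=1056 / 17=62.12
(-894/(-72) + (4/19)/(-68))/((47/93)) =1491565/60724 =24.56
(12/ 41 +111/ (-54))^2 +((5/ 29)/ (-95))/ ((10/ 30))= 930989219/ 300098844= 3.10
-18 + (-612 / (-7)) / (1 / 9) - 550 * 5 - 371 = -2352.14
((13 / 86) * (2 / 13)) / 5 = 1 / 215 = 0.00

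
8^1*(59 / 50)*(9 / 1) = 2124 / 25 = 84.96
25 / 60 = 5 / 12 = 0.42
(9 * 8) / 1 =72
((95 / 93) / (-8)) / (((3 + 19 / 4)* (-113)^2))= -95 / 73626054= -0.00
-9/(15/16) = -48/5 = -9.60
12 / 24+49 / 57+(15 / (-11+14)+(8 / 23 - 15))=-21743 / 2622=-8.29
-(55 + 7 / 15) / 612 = -208 / 2295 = -0.09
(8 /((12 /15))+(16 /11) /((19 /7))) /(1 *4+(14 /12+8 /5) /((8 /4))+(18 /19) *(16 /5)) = 132120 /105523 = 1.25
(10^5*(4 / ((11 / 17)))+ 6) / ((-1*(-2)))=3400033 / 11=309093.91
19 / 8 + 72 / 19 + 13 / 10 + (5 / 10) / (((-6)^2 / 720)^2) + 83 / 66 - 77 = 3303589 / 25080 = 131.72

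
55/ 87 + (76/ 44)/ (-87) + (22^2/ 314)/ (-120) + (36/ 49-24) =-3337406591/ 147244020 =-22.67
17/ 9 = 1.89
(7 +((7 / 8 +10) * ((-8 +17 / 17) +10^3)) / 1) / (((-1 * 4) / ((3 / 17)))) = -259341 / 544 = -476.73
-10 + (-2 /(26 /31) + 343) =4298 /13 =330.62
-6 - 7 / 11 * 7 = -115 / 11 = -10.45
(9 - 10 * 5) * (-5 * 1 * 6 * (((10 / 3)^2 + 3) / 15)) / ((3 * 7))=10414 / 189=55.10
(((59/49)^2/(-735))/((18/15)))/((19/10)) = -17405/20117979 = -0.00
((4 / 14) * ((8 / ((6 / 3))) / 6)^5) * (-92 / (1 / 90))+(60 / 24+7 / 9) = -308.26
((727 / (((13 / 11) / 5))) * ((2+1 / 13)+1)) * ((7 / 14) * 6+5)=12795200 / 169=75711.24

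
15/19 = 0.79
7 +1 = 8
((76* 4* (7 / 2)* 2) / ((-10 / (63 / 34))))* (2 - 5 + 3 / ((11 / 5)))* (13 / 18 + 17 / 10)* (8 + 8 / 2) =87677856 / 4675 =18754.62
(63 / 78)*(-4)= -42 / 13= -3.23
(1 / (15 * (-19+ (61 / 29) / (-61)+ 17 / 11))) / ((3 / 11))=-3509 / 251055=-0.01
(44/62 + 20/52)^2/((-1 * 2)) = -194481/324818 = -0.60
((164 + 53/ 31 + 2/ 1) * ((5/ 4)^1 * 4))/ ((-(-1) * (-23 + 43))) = 41.93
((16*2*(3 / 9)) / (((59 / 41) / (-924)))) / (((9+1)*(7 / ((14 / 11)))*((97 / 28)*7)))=-146944 / 28615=-5.14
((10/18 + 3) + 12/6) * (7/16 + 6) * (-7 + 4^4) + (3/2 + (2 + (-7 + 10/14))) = 8902.42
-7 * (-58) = 406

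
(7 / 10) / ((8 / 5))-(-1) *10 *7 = 1127 / 16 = 70.44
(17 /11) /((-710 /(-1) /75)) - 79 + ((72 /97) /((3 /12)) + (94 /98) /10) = -1406359048 /18560465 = -75.77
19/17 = 1.12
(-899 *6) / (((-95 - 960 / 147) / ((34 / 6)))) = 301.05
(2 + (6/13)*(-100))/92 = -287/598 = -0.48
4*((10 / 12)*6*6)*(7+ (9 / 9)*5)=1440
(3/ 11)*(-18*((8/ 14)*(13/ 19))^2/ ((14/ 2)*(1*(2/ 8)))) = -584064/ 1362053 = -0.43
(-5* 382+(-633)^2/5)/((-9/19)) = -7431641/45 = -165147.58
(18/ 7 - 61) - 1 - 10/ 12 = -2531/ 42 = -60.26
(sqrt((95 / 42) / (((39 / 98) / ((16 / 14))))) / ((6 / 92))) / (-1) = -92 * sqrt(2470) / 117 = -39.08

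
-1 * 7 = -7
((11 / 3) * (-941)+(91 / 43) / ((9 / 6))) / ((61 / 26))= -11567686 / 7869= -1470.03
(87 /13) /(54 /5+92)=435 /6682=0.07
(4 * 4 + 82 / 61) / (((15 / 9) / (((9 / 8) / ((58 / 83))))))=1185489 / 70760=16.75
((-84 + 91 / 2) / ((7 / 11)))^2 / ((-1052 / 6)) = -43923 / 2104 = -20.88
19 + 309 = 328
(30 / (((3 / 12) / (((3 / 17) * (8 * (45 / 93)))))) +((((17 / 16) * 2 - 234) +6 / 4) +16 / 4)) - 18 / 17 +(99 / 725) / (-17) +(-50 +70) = -383506777 / 3056600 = -125.47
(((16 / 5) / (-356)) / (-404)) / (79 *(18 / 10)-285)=-1 / 6418146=-0.00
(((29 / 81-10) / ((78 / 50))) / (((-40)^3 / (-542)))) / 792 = -19241 / 291133440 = -0.00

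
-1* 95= -95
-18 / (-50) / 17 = 9 / 425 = 0.02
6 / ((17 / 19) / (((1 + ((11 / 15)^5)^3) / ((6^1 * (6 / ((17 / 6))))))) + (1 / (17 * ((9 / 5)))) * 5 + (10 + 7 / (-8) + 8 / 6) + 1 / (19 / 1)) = 30842419194375588013968 / 112756601980794524139659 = 0.27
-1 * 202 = -202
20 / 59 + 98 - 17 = 4799 / 59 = 81.34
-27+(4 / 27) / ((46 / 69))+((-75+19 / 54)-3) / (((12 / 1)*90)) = -1565873 / 58320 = -26.85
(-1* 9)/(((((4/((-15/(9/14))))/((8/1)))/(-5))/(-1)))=2100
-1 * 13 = -13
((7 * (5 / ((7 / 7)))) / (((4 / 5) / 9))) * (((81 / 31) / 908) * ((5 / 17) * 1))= 637875 / 1914064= 0.33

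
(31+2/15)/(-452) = -467/6780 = -0.07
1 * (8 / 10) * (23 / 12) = 23 / 15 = 1.53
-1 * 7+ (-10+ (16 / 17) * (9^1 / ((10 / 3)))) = -1229 / 85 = -14.46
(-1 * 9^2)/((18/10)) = -45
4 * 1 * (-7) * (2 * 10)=-560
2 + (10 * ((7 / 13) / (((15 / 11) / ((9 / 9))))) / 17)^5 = 256297538132110 / 128105460519543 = 2.00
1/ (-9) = -1/ 9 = -0.11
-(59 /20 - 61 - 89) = 2941 /20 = 147.05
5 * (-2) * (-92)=920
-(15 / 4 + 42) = -183 / 4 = -45.75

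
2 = 2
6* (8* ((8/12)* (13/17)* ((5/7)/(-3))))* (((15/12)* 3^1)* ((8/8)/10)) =-2.18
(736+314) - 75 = 975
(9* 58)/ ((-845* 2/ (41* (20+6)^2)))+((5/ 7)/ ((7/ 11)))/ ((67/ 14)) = -20074526/ 2345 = -8560.57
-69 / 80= -0.86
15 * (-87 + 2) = -1275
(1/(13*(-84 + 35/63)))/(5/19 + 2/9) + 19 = 15394712/810329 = 19.00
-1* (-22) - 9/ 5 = 101/ 5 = 20.20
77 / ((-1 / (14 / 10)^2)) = -3773 / 25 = -150.92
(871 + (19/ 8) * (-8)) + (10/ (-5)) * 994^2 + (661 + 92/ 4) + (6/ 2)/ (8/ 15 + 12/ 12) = -45414283/ 23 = -1974534.04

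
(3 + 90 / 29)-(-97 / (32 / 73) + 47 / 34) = 3565413 / 15776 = 226.00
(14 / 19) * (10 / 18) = 0.41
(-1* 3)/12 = -1/4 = -0.25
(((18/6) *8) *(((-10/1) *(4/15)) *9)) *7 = -4032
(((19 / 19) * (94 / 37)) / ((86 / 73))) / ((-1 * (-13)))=3431 / 20683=0.17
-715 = -715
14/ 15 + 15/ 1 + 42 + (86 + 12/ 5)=439/ 3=146.33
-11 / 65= -0.17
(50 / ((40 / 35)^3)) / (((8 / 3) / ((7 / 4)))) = 180075 / 8192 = 21.98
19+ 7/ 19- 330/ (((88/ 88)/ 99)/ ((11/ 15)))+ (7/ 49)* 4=-3183762/ 133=-23938.06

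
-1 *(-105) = 105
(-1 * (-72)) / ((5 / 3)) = 216 / 5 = 43.20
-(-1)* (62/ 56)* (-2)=-2.21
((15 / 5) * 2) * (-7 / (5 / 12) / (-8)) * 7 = 88.20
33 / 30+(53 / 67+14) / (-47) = 24729 / 31490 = 0.79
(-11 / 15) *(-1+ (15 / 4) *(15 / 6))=-737 / 120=-6.14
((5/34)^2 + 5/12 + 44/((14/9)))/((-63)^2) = 174326/24087861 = 0.01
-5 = -5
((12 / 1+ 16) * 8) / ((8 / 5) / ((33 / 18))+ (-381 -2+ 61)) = -6160 / 8831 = -0.70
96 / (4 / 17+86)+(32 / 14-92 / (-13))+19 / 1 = 1966129 / 66703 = 29.48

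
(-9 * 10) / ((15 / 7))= -42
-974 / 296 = -487 / 148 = -3.29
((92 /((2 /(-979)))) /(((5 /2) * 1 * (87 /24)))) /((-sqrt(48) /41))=7385576 * sqrt(3) /435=29407.34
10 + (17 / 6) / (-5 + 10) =317 / 30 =10.57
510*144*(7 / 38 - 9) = -12301200 / 19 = -647431.58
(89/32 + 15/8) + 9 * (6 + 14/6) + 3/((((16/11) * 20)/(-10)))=629/8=78.62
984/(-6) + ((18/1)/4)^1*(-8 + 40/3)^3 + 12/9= 520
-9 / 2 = -4.50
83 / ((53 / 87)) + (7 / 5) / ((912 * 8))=263422451 / 1933440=136.25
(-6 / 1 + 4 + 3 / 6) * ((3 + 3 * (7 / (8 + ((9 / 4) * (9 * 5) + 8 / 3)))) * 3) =-38529 / 2686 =-14.34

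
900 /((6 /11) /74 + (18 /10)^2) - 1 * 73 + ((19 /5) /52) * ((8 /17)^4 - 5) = 24370100347743 /119587038220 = 203.79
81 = 81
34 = 34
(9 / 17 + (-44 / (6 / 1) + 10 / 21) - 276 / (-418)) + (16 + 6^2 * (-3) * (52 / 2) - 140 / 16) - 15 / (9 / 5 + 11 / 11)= -279726583 / 99484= -2811.77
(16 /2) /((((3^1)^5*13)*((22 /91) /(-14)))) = -392 /2673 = -0.15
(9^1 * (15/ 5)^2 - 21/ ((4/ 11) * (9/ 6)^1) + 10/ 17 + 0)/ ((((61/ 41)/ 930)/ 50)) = 1396511250/ 1037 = 1346683.94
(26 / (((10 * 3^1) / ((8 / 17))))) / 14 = 52 / 1785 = 0.03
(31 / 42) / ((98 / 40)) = 310 / 1029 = 0.30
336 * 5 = 1680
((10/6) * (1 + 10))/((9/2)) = 110/27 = 4.07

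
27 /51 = 9 /17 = 0.53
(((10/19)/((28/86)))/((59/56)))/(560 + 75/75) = 1720/628881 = 0.00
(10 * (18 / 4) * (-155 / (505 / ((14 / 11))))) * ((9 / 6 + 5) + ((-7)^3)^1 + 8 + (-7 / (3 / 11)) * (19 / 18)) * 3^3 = 168773.65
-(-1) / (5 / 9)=9 / 5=1.80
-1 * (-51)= 51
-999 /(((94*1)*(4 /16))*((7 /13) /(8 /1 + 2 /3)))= -225108 /329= -684.22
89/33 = 2.70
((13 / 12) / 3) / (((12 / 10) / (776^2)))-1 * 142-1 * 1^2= 4888819 / 27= 181067.37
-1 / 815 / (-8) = 1 / 6520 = 0.00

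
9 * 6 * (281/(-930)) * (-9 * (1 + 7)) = 182088/155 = 1174.76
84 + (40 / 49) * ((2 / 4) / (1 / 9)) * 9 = 5736 / 49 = 117.06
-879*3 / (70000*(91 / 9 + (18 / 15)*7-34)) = 23733 / 9758000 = 0.00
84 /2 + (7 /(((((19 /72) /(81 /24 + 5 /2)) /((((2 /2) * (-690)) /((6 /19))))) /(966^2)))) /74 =-158876806116 /37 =-4293967732.86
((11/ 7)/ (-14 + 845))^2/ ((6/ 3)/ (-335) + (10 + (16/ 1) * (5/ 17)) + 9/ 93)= 21361945/ 88393029602409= 0.00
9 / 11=0.82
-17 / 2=-8.50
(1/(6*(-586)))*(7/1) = -7/3516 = -0.00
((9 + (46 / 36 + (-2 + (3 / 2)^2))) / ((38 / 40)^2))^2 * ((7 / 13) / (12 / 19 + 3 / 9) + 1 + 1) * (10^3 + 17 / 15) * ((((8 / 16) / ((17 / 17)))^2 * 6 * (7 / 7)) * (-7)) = -5523359890458200 / 1509508143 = -3659046.10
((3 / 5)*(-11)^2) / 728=363 / 3640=0.10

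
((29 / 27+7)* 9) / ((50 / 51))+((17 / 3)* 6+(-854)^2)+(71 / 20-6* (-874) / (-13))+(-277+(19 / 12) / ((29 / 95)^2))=597568487677 / 819975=728764.28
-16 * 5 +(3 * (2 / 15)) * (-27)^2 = 1058 / 5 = 211.60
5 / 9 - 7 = -58 / 9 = -6.44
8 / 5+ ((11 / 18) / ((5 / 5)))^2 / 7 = 18749 / 11340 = 1.65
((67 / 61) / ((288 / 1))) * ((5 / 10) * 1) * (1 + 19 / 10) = 1943 / 351360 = 0.01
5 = 5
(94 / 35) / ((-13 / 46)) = -4324 / 455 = -9.50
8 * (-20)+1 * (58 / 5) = -742 / 5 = -148.40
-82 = -82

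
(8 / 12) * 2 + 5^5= 9379 / 3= 3126.33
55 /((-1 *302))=-55 /302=-0.18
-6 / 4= -3 / 2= -1.50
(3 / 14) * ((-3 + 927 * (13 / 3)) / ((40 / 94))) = 282987 / 140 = 2021.34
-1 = -1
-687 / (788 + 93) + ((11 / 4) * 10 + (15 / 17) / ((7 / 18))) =6078379 / 209678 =28.99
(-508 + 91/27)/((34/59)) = -803875/918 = -875.68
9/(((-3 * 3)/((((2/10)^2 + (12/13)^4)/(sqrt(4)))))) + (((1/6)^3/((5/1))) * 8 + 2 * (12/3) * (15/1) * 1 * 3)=13866163663/38557350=359.62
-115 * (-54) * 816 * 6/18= 1689120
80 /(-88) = -10 /11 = -0.91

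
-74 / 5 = -14.80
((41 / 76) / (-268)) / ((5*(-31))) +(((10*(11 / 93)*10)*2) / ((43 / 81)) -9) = 4827523283 / 135752720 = 35.56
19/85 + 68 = 5799/85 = 68.22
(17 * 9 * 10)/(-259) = -1530/259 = -5.91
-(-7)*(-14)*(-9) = 882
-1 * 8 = -8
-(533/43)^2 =-153.64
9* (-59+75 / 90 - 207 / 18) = -627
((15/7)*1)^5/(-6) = -253125/33614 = -7.53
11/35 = 0.31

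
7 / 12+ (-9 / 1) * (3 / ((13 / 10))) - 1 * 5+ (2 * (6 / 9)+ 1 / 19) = -70543 / 2964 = -23.80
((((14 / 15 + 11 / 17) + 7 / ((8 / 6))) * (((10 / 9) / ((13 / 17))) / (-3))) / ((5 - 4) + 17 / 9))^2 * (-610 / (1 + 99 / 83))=-1228767038035 / 3368370096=-364.80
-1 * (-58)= 58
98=98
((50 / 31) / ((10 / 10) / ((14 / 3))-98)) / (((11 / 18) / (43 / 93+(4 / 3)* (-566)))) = 294592200 / 14471699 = 20.36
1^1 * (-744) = -744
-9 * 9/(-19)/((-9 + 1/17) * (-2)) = 1377/5776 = 0.24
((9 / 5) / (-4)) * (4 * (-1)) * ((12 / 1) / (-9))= -12 / 5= -2.40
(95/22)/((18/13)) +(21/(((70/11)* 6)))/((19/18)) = 3.64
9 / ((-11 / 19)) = -15.55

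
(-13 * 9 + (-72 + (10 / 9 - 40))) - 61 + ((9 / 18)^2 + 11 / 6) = -10325 / 36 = -286.81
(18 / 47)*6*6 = 13.79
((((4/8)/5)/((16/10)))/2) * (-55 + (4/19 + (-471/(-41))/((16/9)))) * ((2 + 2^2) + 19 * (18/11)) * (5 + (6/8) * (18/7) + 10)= -7280664885/7677824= -948.27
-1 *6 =-6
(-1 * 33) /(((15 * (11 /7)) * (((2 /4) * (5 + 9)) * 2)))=-1 /10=-0.10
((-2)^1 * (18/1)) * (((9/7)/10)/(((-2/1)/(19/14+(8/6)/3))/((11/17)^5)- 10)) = 2961244737/12659320345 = 0.23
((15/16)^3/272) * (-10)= -16875/557056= -0.03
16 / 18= 8 / 9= 0.89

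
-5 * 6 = -30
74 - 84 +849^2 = 720791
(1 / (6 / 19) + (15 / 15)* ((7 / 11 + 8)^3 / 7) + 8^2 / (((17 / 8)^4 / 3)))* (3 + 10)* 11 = 6349215130661 / 424453722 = 14958.56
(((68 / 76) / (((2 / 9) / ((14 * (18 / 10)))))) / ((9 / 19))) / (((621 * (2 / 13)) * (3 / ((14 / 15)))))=10829 / 15525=0.70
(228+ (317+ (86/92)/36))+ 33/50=22591399/41400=545.69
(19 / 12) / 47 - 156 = -87965 / 564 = -155.97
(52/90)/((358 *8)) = 13/64440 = 0.00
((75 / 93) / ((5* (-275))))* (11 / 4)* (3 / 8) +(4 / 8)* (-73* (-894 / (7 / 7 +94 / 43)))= 10241.85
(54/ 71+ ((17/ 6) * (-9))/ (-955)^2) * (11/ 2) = 4.18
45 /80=0.56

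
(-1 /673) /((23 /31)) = -31 /15479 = -0.00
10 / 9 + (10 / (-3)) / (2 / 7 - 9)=820 / 549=1.49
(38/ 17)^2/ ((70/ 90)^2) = 116964/ 14161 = 8.26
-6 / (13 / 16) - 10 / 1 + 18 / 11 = -2252 / 143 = -15.75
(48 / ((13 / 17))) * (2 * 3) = 4896 / 13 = 376.62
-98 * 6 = -588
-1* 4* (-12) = 48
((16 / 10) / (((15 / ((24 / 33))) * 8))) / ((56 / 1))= 1 / 5775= 0.00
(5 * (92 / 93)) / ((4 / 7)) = 805 / 93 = 8.66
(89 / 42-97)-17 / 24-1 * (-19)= -4289 / 56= -76.59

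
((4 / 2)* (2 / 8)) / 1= 1 / 2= 0.50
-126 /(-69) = 42 /23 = 1.83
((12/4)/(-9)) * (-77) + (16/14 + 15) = 878/21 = 41.81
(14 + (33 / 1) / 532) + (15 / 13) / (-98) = 680201 / 48412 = 14.05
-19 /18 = -1.06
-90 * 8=-720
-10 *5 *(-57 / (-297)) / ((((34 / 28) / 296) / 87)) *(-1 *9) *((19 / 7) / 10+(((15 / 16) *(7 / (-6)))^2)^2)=1123983525255 / 360448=3118295.91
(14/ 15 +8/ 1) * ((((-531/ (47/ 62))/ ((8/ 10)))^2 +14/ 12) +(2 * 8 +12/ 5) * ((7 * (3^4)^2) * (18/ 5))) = 169116586647707/ 4970250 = 34025770.66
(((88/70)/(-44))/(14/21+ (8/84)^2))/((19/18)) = -567/14155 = -0.04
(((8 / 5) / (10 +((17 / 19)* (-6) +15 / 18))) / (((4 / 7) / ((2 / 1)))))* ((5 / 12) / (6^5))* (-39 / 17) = -247 / 1960848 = -0.00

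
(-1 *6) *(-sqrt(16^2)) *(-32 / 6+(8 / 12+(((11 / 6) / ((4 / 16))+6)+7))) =1504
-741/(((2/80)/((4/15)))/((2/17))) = -15808/17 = -929.88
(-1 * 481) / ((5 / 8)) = -3848 / 5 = -769.60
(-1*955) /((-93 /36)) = 11460 /31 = 369.68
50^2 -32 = 2468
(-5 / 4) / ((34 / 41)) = -205 / 136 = -1.51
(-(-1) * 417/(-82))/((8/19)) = -7923/656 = -12.08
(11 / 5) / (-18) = -11 / 90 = -0.12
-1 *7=-7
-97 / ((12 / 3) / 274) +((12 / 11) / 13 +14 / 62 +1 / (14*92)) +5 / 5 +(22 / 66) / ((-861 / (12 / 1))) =-4665472679729 / 702293592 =-6643.19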